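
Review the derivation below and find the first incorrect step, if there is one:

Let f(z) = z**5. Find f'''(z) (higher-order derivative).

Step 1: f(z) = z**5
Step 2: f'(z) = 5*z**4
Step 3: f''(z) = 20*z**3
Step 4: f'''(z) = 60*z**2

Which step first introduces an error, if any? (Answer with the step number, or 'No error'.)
No error

All steps in this derivation are correct.
The final answer f'''(z) = 60*z**2 is valid.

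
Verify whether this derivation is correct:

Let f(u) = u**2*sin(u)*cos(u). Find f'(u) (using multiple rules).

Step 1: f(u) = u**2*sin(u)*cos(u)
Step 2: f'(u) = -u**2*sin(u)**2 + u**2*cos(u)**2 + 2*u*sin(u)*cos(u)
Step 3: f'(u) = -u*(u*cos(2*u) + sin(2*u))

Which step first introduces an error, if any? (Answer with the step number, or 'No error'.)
Step 3

Step 3 is incorrect due to a sign flip.
The step shows: -u*(u*cos(2*u) + sin(2*u))
The correct value should be: u*(u*cos(2*u) + sin(2*u))

Explanation: The sign of the whole expression was flipped: the term u*(u*cos(2*u) + sin(2*u)) was incorrectly written as -u*(u*cos(2*u) + sin(2*u))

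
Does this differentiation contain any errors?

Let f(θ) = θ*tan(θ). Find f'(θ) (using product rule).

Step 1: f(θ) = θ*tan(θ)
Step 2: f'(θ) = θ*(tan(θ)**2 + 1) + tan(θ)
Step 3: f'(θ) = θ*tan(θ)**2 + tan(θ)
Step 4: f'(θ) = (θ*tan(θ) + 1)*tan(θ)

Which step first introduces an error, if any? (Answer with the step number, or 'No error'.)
Step 3

Step 3 is incorrect due to a dropped term.
The step shows: θ*tan(θ)**2 + tan(θ)
The correct value should be: θ*tan(θ)**2 + θ + tan(θ)

Explanation: A term was dropped: the term θ was incorrectly omitted
The later steps are derived from this incorrect expression, so the error originates in Step 3.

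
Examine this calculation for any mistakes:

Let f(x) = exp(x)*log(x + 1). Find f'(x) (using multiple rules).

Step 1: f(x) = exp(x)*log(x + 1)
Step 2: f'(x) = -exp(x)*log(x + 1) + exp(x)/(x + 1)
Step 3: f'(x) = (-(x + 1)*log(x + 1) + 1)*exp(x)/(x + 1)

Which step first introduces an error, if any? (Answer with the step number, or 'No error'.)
Step 2

Step 2 is incorrect due to a sign flip.
The step shows: -exp(x)*log(x + 1) + exp(x)/(x + 1)
The correct value should be: exp(x)*log(x + 1) + exp(x)/(x + 1)

Explanation: The sign of one term was flipped: the term exp(x)*log(x + 1) was incorrectly written as -exp(x)*log(x + 1)
The later steps are derived from this incorrect expression, so the error originates in Step 2.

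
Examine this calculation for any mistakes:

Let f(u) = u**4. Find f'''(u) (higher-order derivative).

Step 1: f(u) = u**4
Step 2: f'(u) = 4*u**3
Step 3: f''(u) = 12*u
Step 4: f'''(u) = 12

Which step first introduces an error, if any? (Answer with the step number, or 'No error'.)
Step 3

Step 3 is incorrect due to a wrong exponent.
The step shows: 12*u
The correct value should be: 12*u**2

Explanation: The exponent 2 on u was incorrectly written as 1: the term 12*u**2 was incorrectly written as 12*u
The later steps are derived from this incorrect expression, so the error originates in Step 3.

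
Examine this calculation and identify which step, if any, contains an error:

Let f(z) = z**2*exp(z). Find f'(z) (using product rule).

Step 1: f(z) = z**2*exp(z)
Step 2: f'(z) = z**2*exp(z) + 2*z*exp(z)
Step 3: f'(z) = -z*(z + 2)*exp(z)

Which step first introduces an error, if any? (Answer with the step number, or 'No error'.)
Step 3

Step 3 is incorrect due to a sign flip.
The step shows: -z*(z + 2)*exp(z)
The correct value should be: z*(z + 2)*exp(z)

Explanation: The sign of the whole expression was flipped: the term z*(z + 2)*exp(z) was incorrectly written as -z*(z + 2)*exp(z)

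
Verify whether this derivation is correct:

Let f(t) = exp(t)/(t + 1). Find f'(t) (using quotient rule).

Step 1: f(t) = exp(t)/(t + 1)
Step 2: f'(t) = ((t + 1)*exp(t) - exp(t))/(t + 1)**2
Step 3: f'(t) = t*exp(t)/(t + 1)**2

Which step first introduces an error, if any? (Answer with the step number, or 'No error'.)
No error

All steps in this derivation are correct.
The final answer f'(t) = t*exp(t)/(t + 1)**2 is valid.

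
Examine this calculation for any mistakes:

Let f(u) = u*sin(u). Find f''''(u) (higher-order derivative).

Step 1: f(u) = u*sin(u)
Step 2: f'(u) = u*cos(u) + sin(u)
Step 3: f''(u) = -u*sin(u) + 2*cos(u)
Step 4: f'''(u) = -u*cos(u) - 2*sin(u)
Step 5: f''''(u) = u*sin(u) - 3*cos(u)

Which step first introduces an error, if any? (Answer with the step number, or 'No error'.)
Step 4

Step 4 is incorrect due to a wrong coefficient.
The step shows: -u*cos(u) - 2*sin(u)
The correct value should be: -u*cos(u) - 3*sin(u)

Explanation: The coefficient -3 was incorrectly written as -2: the term -3*sin(u) was incorrectly written as -2*sin(u)
The later steps are derived from this incorrect expression, so the error originates in Step 4.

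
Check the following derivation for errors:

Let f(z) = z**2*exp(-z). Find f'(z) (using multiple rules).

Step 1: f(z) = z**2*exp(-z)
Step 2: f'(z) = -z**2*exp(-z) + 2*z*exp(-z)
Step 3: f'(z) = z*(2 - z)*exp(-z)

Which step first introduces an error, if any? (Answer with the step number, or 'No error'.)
No error

All steps in this derivation are correct.
The final answer f'(z) = z*(2 - z)*exp(-z) is valid.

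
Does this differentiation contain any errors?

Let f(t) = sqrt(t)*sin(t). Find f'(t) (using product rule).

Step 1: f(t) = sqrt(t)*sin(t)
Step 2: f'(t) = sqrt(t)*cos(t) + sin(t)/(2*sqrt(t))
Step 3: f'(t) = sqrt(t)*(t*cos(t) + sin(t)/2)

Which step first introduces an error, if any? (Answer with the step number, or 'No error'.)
Step 3

Step 3 is incorrect due to a wrong exponent.
The step shows: sqrt(t)*(t*cos(t) + sin(t)/2)
The correct value should be: (t*cos(t) + sin(t)/2)/sqrt(t)

Explanation: The exponent -1/2 on t was incorrectly written as 1/2: the term (t*cos(t) + sin(t)/2)/sqrt(t) was incorrectly written as sqrt(t)*(t*cos(t) + sin(t)/2)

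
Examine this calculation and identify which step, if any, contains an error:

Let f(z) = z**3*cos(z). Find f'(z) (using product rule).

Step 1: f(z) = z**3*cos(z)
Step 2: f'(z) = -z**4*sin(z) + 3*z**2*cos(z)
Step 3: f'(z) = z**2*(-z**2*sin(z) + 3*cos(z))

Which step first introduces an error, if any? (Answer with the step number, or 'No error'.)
Step 2

Step 2 is incorrect due to a wrong exponent.
The step shows: -z**4*sin(z) + 3*z**2*cos(z)
The correct value should be: -z**3*sin(z) + 3*z**2*cos(z)

Explanation: The exponent 3 on z was incorrectly written as 4: the term -z**3*sin(z) was incorrectly written as -z**4*sin(z)
The later steps are derived from this incorrect expression, so the error originates in Step 2.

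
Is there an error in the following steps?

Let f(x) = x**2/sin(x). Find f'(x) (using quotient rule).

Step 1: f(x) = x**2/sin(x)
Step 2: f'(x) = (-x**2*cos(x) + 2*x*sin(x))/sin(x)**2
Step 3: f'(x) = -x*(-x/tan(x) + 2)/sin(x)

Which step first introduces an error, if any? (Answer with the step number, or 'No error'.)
Step 3

Step 3 is incorrect due to a sign flip.
The step shows: -x*(-x/tan(x) + 2)/sin(x)
The correct value should be: x*(-x/tan(x) + 2)/sin(x)

Explanation: The sign of the whole expression was flipped: the term x*(-x/tan(x) + 2)/sin(x) was incorrectly written as -x*(-x/tan(x) + 2)/sin(x)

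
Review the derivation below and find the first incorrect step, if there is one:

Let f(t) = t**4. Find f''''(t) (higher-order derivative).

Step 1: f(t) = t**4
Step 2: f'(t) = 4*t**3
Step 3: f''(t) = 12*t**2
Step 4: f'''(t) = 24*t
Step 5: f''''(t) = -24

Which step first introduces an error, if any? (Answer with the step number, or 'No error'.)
Step 5

Step 5 is incorrect due to a sign flip.
The step shows: -24
The correct value should be: 24

Explanation: The sign of the whole expression was flipped: the term 24 was incorrectly written as -24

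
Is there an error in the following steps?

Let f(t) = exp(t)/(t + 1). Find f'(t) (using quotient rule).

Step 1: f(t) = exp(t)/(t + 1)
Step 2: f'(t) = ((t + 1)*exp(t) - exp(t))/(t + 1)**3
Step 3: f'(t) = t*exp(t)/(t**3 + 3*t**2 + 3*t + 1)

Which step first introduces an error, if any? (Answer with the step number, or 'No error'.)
Step 2

Step 2 is incorrect due to a wrong exponent.
The step shows: ((t + 1)*exp(t) - exp(t))/(t + 1)**3
The correct value should be: ((t + 1)*exp(t) - exp(t))/(t + 1)**2

Explanation: The exponent -2 on t + 1 was incorrectly written as -3: the term ((t + 1)*exp(t) - exp(t))/(t + 1)**2 was incorrectly written as ((t + 1)*exp(t) - exp(t))/(t + 1)**3
The later steps are derived from this incorrect expression, so the error originates in Step 2.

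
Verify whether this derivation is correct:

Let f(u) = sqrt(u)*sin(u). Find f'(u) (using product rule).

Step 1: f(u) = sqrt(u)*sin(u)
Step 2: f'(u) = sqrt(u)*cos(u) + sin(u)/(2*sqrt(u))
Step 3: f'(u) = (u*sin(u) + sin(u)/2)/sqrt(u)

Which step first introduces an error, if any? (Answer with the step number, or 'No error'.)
Step 3

Step 3 is incorrect due to a wrong trig function.
The step shows: (u*sin(u) + sin(u)/2)/sqrt(u)
The correct value should be: (u*cos(u) + sin(u)/2)/sqrt(u)

Explanation: cos(u) was incorrectly written as sin(u): the term (u*cos(u) + sin(u)/2)/sqrt(u) was incorrectly written as (u*sin(u) + sin(u)/2)/sqrt(u)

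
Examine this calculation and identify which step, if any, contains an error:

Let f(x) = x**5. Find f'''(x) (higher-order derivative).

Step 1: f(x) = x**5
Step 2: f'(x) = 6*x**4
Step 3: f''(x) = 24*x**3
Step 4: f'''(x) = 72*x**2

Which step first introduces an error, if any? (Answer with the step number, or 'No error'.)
Step 2

Step 2 is incorrect due to a wrong coefficient.
The step shows: 6*x**4
The correct value should be: 5*x**4

Explanation: The coefficient 5 was incorrectly written as 6: the term 5*x**4 was incorrectly written as 6*x**4
The later steps are derived from this incorrect expression, so the error originates in Step 2.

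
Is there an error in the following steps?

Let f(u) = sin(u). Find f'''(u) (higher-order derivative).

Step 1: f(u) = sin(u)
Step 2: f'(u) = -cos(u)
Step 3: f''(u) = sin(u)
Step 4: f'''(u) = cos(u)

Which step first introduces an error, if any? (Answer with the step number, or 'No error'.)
Step 2

Step 2 is incorrect due to a sign flip.
The step shows: -cos(u)
The correct value should be: cos(u)

Explanation: The sign of the whole expression was flipped: the term cos(u) was incorrectly written as -cos(u)
The later steps are derived from this incorrect expression, so the error originates in Step 2.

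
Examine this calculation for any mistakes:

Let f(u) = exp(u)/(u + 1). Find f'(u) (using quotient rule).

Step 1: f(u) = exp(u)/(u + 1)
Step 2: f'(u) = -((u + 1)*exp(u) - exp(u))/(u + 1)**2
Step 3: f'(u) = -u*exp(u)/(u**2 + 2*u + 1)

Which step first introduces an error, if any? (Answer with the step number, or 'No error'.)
Step 2

Step 2 is incorrect due to a sign flip.
The step shows: -((u + 1)*exp(u) - exp(u))/(u + 1)**2
The correct value should be: ((u + 1)*exp(u) - exp(u))/(u + 1)**2

Explanation: The sign of the whole expression was flipped: the term ((u + 1)*exp(u) - exp(u))/(u + 1)**2 was incorrectly written as -((u + 1)*exp(u) - exp(u))/(u + 1)**2
The later steps are derived from this incorrect expression, so the error originates in Step 2.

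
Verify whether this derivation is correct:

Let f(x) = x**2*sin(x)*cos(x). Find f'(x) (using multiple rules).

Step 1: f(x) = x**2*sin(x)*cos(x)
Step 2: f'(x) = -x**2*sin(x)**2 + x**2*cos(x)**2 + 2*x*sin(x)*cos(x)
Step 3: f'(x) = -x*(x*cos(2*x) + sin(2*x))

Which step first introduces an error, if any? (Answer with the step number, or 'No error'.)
Step 3

Step 3 is incorrect due to a sign flip.
The step shows: -x*(x*cos(2*x) + sin(2*x))
The correct value should be: x*(x*cos(2*x) + sin(2*x))

Explanation: The sign of the whole expression was flipped: the term x*(x*cos(2*x) + sin(2*x)) was incorrectly written as -x*(x*cos(2*x) + sin(2*x))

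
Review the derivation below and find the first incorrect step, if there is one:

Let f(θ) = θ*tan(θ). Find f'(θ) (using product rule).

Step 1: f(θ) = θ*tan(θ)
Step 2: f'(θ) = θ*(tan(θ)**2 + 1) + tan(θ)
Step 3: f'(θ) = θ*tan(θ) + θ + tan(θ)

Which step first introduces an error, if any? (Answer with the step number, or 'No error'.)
Step 3

Step 3 is incorrect due to a wrong exponent.
The step shows: θ*tan(θ) + θ + tan(θ)
The correct value should be: θ*tan(θ)**2 + θ + tan(θ)

Explanation: The exponent 2 on tan(θ) was incorrectly written as 1: the term θ*tan(θ)**2 was incorrectly written as θ*tan(θ)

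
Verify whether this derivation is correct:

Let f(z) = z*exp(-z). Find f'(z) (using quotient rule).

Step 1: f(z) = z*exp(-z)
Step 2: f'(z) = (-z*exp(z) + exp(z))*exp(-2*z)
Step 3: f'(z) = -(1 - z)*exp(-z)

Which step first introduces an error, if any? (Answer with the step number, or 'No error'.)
Step 3

Step 3 is incorrect due to a sign flip.
The step shows: -(1 - z)*exp(-z)
The correct value should be: (1 - z)*exp(-z)

Explanation: The sign of the whole expression was flipped: the term (1 - z)*exp(-z) was incorrectly written as -(1 - z)*exp(-z)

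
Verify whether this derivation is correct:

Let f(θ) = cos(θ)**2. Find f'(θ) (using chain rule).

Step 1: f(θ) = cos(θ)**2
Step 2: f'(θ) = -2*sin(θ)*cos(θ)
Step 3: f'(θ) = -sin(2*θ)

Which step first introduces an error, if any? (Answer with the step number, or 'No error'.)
No error

All steps in this derivation are correct.
The final answer f'(θ) = -sin(2*θ) is valid.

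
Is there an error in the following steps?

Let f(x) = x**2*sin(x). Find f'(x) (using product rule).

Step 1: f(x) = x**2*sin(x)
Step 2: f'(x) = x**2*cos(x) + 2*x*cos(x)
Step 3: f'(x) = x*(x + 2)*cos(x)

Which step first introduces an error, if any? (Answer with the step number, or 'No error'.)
Step 2

Step 2 is incorrect due to a wrong trig function.
The step shows: x**2*cos(x) + 2*x*cos(x)
The correct value should be: x**2*cos(x) + 2*x*sin(x)

Explanation: sin(x) was incorrectly written as cos(x): the term 2*x*sin(x) was incorrectly written as 2*x*cos(x)
The later steps are derived from this incorrect expression, so the error originates in Step 2.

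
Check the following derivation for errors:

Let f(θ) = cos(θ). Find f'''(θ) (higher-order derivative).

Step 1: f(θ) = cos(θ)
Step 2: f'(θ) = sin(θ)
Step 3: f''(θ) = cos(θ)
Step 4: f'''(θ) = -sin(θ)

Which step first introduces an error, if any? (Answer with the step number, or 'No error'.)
Step 2

Step 2 is incorrect due to a sign flip.
The step shows: sin(θ)
The correct value should be: -sin(θ)

Explanation: The sign of the whole expression was flipped: the term -sin(θ) was incorrectly written as sin(θ)
The later steps are derived from this incorrect expression, so the error originates in Step 2.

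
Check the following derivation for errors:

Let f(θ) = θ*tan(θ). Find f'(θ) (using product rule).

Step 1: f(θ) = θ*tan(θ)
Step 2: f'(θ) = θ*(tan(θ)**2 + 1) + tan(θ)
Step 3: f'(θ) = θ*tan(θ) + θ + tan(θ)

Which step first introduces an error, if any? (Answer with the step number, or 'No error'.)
Step 3

Step 3 is incorrect due to a wrong exponent.
The step shows: θ*tan(θ) + θ + tan(θ)
The correct value should be: θ*tan(θ)**2 + θ + tan(θ)

Explanation: The exponent 2 on tan(θ) was incorrectly written as 1: the term θ*tan(θ)**2 was incorrectly written as θ*tan(θ)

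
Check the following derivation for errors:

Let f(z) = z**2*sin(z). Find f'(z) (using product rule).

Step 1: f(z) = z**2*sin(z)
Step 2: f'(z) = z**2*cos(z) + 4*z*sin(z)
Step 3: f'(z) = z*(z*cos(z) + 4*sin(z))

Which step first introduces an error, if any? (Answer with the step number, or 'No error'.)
Step 2

Step 2 is incorrect due to a wrong coefficient.
The step shows: z**2*cos(z) + 4*z*sin(z)
The correct value should be: z**2*cos(z) + 2*z*sin(z)

Explanation: The coefficient 2 was incorrectly written as 4: the term 2*z*sin(z) was incorrectly written as 4*z*sin(z)
The later steps are derived from this incorrect expression, so the error originates in Step 2.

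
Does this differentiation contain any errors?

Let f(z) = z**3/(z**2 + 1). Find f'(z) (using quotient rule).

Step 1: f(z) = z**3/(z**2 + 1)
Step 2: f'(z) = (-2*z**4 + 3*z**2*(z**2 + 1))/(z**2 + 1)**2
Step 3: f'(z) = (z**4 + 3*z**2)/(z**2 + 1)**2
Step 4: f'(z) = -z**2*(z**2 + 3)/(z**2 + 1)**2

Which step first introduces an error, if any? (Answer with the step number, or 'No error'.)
Step 4

Step 4 is incorrect due to a sign flip.
The step shows: -z**2*(z**2 + 3)/(z**2 + 1)**2
The correct value should be: z**2*(z**2 + 3)/(z**2 + 1)**2

Explanation: The sign of the whole expression was flipped: the term z**2*(z**2 + 3)/(z**2 + 1)**2 was incorrectly written as -z**2*(z**2 + 3)/(z**2 + 1)**2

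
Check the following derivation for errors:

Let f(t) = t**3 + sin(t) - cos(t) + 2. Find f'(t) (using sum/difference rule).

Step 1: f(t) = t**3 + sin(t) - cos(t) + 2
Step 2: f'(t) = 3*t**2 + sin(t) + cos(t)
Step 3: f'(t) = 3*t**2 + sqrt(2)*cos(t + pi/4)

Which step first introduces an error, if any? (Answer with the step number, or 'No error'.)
Step 3

Step 3 is incorrect due to a wrong trig function.
The step shows: 3*t**2 + sqrt(2)*cos(t + pi/4)
The correct value should be: 3*t**2 + sqrt(2)*sin(t + pi/4)

Explanation: sin(t + pi/4) was incorrectly written as cos(t + pi/4): the term sqrt(2)*sin(t + pi/4) was incorrectly written as sqrt(2)*cos(t + pi/4)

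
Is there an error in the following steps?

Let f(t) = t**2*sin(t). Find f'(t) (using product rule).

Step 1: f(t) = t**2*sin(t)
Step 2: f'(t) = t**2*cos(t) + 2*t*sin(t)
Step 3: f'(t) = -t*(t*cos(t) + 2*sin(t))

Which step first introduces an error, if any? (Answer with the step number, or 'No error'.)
Step 3

Step 3 is incorrect due to a sign flip.
The step shows: -t*(t*cos(t) + 2*sin(t))
The correct value should be: t*(t*cos(t) + 2*sin(t))

Explanation: The sign of the whole expression was flipped: the term t*(t*cos(t) + 2*sin(t)) was incorrectly written as -t*(t*cos(t) + 2*sin(t))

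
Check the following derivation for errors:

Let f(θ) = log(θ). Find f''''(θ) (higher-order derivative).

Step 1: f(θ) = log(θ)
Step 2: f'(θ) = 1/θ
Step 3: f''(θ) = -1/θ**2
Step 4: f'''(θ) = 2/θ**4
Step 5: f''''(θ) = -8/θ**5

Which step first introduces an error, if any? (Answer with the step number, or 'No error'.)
Step 4

Step 4 is incorrect due to a wrong exponent.
The step shows: 2/θ**4
The correct value should be: 2/θ**3

Explanation: The exponent -3 on θ was incorrectly written as -4: the term 2/θ**3 was incorrectly written as 2/θ**4
The later steps are derived from this incorrect expression, so the error originates in Step 4.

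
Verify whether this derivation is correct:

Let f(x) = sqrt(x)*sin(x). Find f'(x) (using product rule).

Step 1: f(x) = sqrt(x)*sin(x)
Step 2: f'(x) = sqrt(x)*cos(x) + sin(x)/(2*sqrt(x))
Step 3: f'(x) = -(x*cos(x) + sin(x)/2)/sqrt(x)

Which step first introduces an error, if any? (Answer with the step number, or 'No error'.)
Step 3

Step 3 is incorrect due to a sign flip.
The step shows: -(x*cos(x) + sin(x)/2)/sqrt(x)
The correct value should be: (x*cos(x) + sin(x)/2)/sqrt(x)

Explanation: The sign of the whole expression was flipped: the term (x*cos(x) + sin(x)/2)/sqrt(x) was incorrectly written as -(x*cos(x) + sin(x)/2)/sqrt(x)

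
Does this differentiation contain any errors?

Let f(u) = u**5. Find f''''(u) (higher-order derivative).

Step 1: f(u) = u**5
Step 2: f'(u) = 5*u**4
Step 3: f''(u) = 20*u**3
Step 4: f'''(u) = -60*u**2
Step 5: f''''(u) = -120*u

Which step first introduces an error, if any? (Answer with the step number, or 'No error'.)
Step 4

Step 4 is incorrect due to a sign flip.
The step shows: -60*u**2
The correct value should be: 60*u**2

Explanation: The sign of the whole expression was flipped: the term 60*u**2 was incorrectly written as -60*u**2
The later steps are derived from this incorrect expression, so the error originates in Step 4.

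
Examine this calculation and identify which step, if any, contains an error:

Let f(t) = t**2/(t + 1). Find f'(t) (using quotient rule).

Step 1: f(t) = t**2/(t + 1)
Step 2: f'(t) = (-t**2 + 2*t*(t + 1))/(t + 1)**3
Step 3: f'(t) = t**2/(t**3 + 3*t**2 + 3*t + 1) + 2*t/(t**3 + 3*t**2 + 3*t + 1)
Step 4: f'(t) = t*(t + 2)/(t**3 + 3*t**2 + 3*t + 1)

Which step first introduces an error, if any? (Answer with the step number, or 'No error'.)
Step 2

Step 2 is incorrect due to a wrong exponent.
The step shows: (-t**2 + 2*t*(t + 1))/(t + 1)**3
The correct value should be: (-t**2 + 2*t*(t + 1))/(t + 1)**2

Explanation: The exponent -2 on t + 1 was incorrectly written as -3: the term (-t**2 + 2*t*(t + 1))/(t + 1)**2 was incorrectly written as (-t**2 + 2*t*(t + 1))/(t + 1)**3
The later steps are derived from this incorrect expression, so the error originates in Step 2.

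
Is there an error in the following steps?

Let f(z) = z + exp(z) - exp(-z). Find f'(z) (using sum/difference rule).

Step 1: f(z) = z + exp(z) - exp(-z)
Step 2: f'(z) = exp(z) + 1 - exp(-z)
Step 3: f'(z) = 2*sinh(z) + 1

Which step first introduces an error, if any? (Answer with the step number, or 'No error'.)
Step 2

Step 2 is incorrect due to a sign flip.
The step shows: exp(z) + 1 - exp(-z)
The correct value should be: exp(z) + 1 + exp(-z)

Explanation: The sign of one term was flipped: the term exp(-z) was incorrectly written as -exp(-z)
The later steps are derived from this incorrect expression, so the error originates in Step 2.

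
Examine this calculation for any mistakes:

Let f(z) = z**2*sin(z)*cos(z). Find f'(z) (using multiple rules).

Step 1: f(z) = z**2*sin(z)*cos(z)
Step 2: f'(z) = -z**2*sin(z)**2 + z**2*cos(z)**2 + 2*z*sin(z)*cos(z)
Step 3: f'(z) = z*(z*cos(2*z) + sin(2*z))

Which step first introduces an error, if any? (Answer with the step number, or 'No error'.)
No error

All steps in this derivation are correct.
The final answer f'(z) = z*(z*cos(2*z) + sin(2*z)) is valid.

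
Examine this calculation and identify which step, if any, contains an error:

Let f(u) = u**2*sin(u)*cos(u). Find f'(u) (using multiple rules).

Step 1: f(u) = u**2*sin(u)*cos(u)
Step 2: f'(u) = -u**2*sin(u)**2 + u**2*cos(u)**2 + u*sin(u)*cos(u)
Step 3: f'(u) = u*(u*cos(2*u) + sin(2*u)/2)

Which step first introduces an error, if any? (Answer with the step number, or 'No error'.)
Step 2

Step 2 is incorrect due to a wrong coefficient.
The step shows: -u**2*sin(u)**2 + u**2*cos(u)**2 + u*sin(u)*cos(u)
The correct value should be: -u**2*sin(u)**2 + u**2*cos(u)**2 + 2*u*sin(u)*cos(u)

Explanation: The coefficient 2 was incorrectly written as 1: the term 2*u*sin(u)*cos(u) was incorrectly written as u*sin(u)*cos(u)
The later steps are derived from this incorrect expression, so the error originates in Step 2.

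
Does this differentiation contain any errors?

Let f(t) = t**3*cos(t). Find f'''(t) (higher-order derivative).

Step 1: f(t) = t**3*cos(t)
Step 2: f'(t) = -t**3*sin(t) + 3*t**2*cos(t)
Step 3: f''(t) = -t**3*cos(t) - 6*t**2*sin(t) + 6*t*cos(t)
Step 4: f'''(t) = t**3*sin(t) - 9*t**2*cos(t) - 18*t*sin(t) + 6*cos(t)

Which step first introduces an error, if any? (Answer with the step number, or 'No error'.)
No error

All steps in this derivation are correct.
The final answer f'''(t) = t**3*sin(t) - 9*t**2*cos(t) - 18*t*sin(t) + 6*cos(t) is valid.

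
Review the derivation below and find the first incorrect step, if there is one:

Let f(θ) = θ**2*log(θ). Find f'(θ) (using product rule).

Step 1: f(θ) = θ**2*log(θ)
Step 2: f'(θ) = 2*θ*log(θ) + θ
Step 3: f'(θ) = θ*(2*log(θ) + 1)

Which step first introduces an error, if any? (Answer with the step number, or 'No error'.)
No error

All steps in this derivation are correct.
The final answer f'(θ) = θ*(2*log(θ) + 1) is valid.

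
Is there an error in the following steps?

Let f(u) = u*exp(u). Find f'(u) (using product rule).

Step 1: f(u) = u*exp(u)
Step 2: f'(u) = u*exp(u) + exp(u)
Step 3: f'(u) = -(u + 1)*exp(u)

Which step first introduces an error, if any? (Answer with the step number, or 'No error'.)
Step 3

Step 3 is incorrect due to a sign flip.
The step shows: -(u + 1)*exp(u)
The correct value should be: (u + 1)*exp(u)

Explanation: The sign of the whole expression was flipped: the term (u + 1)*exp(u) was incorrectly written as -(u + 1)*exp(u)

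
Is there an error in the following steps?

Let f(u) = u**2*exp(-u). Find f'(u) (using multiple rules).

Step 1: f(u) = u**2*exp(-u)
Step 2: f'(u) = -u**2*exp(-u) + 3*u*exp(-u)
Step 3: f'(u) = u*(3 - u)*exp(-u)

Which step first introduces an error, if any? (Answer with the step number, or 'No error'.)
Step 2

Step 2 is incorrect due to a wrong coefficient.
The step shows: -u**2*exp(-u) + 3*u*exp(-u)
The correct value should be: -u**2*exp(-u) + 2*u*exp(-u)

Explanation: The coefficient 2 was incorrectly written as 3: the term 2*u*exp(-u) was incorrectly written as 3*u*exp(-u)
The later steps are derived from this incorrect expression, so the error originates in Step 2.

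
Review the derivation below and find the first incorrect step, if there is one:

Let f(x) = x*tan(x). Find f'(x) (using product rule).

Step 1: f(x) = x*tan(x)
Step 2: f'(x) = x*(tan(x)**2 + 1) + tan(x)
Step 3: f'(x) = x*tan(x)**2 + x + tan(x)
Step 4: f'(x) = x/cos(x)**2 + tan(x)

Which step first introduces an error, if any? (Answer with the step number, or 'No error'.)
No error

All steps in this derivation are correct.
The final answer f'(x) = x/cos(x)**2 + tan(x) is valid.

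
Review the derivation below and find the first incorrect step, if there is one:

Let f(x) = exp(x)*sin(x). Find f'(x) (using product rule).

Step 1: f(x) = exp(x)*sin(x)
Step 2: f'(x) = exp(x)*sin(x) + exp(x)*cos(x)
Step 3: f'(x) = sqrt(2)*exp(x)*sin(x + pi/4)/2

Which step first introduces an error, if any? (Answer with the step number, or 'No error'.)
Step 3

Step 3 is incorrect due to a wrong exponent.
The step shows: sqrt(2)*exp(x)*sin(x + pi/4)/2
The correct value should be: sqrt(2)*exp(x)*sin(x + pi/4)

Explanation: The exponent 1/2 on 2 was incorrectly written as -1/2: the term sqrt(2)*exp(x)*sin(x + pi/4) was incorrectly written as sqrt(2)*exp(x)*sin(x + pi/4)/2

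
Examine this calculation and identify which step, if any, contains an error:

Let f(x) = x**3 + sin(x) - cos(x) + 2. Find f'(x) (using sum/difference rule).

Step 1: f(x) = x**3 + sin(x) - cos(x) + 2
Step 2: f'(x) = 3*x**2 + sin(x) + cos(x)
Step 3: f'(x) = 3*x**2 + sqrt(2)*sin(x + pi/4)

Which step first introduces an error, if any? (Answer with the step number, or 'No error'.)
No error

All steps in this derivation are correct.
The final answer f'(x) = 3*x**2 + sqrt(2)*sin(x + pi/4) is valid.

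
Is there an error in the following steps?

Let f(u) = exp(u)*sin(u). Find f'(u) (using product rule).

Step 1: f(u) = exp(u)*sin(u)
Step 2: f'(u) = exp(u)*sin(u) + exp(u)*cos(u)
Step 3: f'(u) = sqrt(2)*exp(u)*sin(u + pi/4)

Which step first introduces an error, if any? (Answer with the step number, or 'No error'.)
No error

All steps in this derivation are correct.
The final answer f'(u) = sqrt(2)*exp(u)*sin(u + pi/4) is valid.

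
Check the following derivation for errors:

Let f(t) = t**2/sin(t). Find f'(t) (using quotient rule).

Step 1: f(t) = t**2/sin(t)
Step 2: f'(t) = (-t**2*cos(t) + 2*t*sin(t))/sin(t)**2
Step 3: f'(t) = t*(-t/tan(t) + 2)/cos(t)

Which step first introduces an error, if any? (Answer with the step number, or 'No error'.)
Step 3

Step 3 is incorrect due to a wrong trig function.
The step shows: t*(-t/tan(t) + 2)/cos(t)
The correct value should be: t*(-t/tan(t) + 2)/sin(t)

Explanation: sin(t) was incorrectly written as cos(t): the term t*(-t/tan(t) + 2)/sin(t) was incorrectly written as t*(-t/tan(t) + 2)/cos(t)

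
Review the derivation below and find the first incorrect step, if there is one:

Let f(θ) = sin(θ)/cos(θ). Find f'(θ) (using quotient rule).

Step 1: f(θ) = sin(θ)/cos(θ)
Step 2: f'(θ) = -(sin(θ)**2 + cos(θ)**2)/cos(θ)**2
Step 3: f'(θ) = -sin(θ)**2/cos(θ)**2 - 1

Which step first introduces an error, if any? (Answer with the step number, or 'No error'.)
Step 2

Step 2 is incorrect due to a sign flip.
The step shows: -(sin(θ)**2 + cos(θ)**2)/cos(θ)**2
The correct value should be: (sin(θ)**2 + cos(θ)**2)/cos(θ)**2

Explanation: The sign of the whole expression was flipped: the term (sin(θ)**2 + cos(θ)**2)/cos(θ)**2 was incorrectly written as -(sin(θ)**2 + cos(θ)**2)/cos(θ)**2
The later steps are derived from this incorrect expression, so the error originates in Step 2.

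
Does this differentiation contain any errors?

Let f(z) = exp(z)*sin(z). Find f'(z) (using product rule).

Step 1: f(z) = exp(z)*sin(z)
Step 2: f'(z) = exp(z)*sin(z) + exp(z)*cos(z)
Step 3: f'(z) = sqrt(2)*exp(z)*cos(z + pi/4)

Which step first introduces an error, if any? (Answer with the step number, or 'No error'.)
Step 3

Step 3 is incorrect due to a wrong trig function.
The step shows: sqrt(2)*exp(z)*cos(z + pi/4)
The correct value should be: sqrt(2)*exp(z)*sin(z + pi/4)

Explanation: sin(z + pi/4) was incorrectly written as cos(z + pi/4): the term sqrt(2)*exp(z)*sin(z + pi/4) was incorrectly written as sqrt(2)*exp(z)*cos(z + pi/4)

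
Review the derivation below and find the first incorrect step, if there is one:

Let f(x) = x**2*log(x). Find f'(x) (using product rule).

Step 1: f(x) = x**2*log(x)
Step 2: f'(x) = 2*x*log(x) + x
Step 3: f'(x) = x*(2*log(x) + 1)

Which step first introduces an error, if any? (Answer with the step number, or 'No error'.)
No error

All steps in this derivation are correct.
The final answer f'(x) = x*(2*log(x) + 1) is valid.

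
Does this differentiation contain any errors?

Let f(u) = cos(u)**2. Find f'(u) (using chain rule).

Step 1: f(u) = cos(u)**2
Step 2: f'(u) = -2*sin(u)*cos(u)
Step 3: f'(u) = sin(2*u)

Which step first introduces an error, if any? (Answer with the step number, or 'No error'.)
Step 3

Step 3 is incorrect due to a sign flip.
The step shows: sin(2*u)
The correct value should be: -sin(2*u)

Explanation: The sign of the whole expression was flipped: the term -sin(2*u) was incorrectly written as sin(2*u)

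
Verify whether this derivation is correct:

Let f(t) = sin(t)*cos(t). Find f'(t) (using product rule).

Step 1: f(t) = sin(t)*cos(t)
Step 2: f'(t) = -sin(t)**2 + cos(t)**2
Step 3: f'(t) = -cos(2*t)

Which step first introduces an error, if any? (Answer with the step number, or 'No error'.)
Step 3

Step 3 is incorrect due to a sign flip.
The step shows: -cos(2*t)
The correct value should be: cos(2*t)

Explanation: The sign of the whole expression was flipped: the term cos(2*t) was incorrectly written as -cos(2*t)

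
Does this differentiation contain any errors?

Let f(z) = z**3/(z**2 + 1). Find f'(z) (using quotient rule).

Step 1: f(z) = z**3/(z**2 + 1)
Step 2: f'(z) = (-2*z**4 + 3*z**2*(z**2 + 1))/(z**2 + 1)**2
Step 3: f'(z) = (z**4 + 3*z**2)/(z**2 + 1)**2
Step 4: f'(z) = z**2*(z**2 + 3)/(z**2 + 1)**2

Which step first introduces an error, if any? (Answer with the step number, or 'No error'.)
No error

All steps in this derivation are correct.
The final answer f'(z) = z**2*(z**2 + 3)/(z**2 + 1)**2 is valid.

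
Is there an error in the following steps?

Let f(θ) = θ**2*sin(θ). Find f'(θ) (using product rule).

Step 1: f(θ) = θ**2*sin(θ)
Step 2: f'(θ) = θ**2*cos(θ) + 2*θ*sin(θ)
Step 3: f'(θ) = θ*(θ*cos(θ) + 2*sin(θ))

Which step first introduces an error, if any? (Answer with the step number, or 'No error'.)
No error

All steps in this derivation are correct.
The final answer f'(θ) = θ*(θ*cos(θ) + 2*sin(θ)) is valid.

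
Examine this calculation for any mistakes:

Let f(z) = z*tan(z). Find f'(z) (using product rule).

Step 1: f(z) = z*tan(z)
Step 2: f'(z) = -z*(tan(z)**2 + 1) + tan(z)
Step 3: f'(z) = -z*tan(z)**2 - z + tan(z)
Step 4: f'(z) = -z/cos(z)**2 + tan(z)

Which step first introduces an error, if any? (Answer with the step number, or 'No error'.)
Step 2

Step 2 is incorrect due to a sign flip.
The step shows: -z*(tan(z)**2 + 1) + tan(z)
The correct value should be: z*(tan(z)**2 + 1) + tan(z)

Explanation: The sign of one term was flipped: the term z*(tan(z)**2 + 1) was incorrectly written as -z*(tan(z)**2 + 1)
The later steps are derived from this incorrect expression, so the error originates in Step 2.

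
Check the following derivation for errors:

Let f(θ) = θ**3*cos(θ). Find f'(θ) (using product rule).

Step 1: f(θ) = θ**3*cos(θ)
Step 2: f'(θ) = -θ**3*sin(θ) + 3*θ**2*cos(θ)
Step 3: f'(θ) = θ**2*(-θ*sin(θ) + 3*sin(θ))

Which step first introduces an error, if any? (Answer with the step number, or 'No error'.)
Step 3

Step 3 is incorrect due to a wrong trig function.
The step shows: θ**2*(-θ*sin(θ) + 3*sin(θ))
The correct value should be: θ**2*(-θ*sin(θ) + 3*cos(θ))

Explanation: cos(θ) was incorrectly written as sin(θ): the term θ**2*(-θ*sin(θ) + 3*cos(θ)) was incorrectly written as θ**2*(-θ*sin(θ) + 3*sin(θ))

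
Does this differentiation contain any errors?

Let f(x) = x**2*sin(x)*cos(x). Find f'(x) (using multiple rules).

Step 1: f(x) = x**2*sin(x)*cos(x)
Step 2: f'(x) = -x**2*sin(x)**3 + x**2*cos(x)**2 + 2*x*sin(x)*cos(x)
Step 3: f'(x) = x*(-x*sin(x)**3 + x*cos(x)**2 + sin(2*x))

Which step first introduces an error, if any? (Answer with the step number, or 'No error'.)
Step 2

Step 2 is incorrect due to a wrong exponent.
The step shows: -x**2*sin(x)**3 + x**2*cos(x)**2 + 2*x*sin(x)*cos(x)
The correct value should be: -x**2*sin(x)**2 + x**2*cos(x)**2 + 2*x*sin(x)*cos(x)

Explanation: The exponent 2 on sin(x) was incorrectly written as 3: the term -x**2*sin(x)**2 was incorrectly written as -x**2*sin(x)**3
The later steps are derived from this incorrect expression, so the error originates in Step 2.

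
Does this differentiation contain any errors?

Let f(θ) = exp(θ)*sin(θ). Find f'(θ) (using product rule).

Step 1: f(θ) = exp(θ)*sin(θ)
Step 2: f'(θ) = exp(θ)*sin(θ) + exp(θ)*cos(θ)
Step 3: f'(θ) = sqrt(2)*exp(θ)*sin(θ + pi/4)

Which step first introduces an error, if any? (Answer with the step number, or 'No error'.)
No error

All steps in this derivation are correct.
The final answer f'(θ) = sqrt(2)*exp(θ)*sin(θ + pi/4) is valid.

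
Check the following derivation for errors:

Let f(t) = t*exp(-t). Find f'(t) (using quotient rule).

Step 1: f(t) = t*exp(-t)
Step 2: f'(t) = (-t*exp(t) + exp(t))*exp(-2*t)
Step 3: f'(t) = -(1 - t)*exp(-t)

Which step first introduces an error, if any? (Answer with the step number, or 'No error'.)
Step 3

Step 3 is incorrect due to a sign flip.
The step shows: -(1 - t)*exp(-t)
The correct value should be: (1 - t)*exp(-t)

Explanation: The sign of the whole expression was flipped: the term (1 - t)*exp(-t) was incorrectly written as -(1 - t)*exp(-t)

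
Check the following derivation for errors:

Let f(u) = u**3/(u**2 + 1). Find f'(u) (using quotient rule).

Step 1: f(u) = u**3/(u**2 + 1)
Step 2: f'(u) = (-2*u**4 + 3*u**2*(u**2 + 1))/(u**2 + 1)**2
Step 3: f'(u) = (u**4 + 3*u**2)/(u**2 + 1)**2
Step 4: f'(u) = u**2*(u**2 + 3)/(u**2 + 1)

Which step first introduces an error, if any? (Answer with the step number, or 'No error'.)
Step 4

Step 4 is incorrect due to a wrong exponent.
The step shows: u**2*(u**2 + 3)/(u**2 + 1)
The correct value should be: u**2*(u**2 + 3)/(u**2 + 1)**2

Explanation: The exponent -2 on u**2 + 1 was incorrectly written as -1: the term u**2*(u**2 + 3)/(u**2 + 1)**2 was incorrectly written as u**2*(u**2 + 3)/(u**2 + 1)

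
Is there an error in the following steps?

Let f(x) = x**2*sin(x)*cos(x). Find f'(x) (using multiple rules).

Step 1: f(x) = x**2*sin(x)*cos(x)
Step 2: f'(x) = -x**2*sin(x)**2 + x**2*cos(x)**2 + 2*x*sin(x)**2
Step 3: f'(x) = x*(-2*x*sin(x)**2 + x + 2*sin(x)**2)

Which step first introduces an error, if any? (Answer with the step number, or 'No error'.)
Step 2

Step 2 is incorrect due to a wrong trig function.
The step shows: -x**2*sin(x)**2 + x**2*cos(x)**2 + 2*x*sin(x)**2
The correct value should be: -x**2*sin(x)**2 + x**2*cos(x)**2 + 2*x*sin(x)*cos(x)

Explanation: cos(x) was incorrectly written as sin(x): the term 2*x*sin(x)*cos(x) was incorrectly written as 2*x*sin(x)**2
The later steps are derived from this incorrect expression, so the error originates in Step 2.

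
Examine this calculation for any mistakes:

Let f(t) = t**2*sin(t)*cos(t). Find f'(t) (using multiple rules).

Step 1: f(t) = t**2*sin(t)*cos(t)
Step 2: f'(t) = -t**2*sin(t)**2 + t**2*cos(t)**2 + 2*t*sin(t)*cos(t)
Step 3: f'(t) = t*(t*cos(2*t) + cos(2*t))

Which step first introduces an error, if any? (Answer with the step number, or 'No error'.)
Step 3

Step 3 is incorrect due to a wrong trig function.
The step shows: t*(t*cos(2*t) + cos(2*t))
The correct value should be: t*(t*cos(2*t) + sin(2*t))

Explanation: sin(2*t) was incorrectly written as cos(2*t): the term t*(t*cos(2*t) + sin(2*t)) was incorrectly written as t*(t*cos(2*t) + cos(2*t))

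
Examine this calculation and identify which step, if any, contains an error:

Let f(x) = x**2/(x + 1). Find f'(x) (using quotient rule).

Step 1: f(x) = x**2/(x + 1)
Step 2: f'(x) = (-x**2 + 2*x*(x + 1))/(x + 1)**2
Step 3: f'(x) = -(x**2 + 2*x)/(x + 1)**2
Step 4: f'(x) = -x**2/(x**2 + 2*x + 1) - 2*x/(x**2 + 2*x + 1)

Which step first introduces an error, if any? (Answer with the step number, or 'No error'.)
Step 3

Step 3 is incorrect due to a sign flip.
The step shows: -(x**2 + 2*x)/(x + 1)**2
The correct value should be: (x**2 + 2*x)/(x + 1)**2

Explanation: The sign of the whole expression was flipped: the term (x**2 + 2*x)/(x + 1)**2 was incorrectly written as -(x**2 + 2*x)/(x + 1)**2
The later steps are derived from this incorrect expression, so the error originates in Step 3.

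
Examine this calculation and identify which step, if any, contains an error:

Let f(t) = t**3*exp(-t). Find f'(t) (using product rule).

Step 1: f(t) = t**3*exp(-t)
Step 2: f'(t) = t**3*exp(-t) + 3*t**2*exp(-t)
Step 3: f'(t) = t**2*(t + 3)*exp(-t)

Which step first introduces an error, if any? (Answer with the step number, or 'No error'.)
Step 2

Step 2 is incorrect due to a sign flip.
The step shows: t**3*exp(-t) + 3*t**2*exp(-t)
The correct value should be: -t**3*exp(-t) + 3*t**2*exp(-t)

Explanation: The sign of one term was flipped: the term -t**3*exp(-t) was incorrectly written as t**3*exp(-t)
The later steps are derived from this incorrect expression, so the error originates in Step 2.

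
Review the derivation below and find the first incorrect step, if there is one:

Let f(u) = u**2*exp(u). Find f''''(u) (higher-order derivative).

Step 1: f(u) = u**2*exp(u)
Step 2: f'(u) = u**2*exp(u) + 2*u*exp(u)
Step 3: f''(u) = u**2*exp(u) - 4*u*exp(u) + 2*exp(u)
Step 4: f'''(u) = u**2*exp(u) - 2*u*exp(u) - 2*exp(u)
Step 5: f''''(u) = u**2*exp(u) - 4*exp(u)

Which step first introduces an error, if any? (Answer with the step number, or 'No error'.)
Step 3

Step 3 is incorrect due to a sign flip.
The step shows: u**2*exp(u) - 4*u*exp(u) + 2*exp(u)
The correct value should be: u**2*exp(u) + 4*u*exp(u) + 2*exp(u)

Explanation: The sign of one term was flipped: the term 4*u*exp(u) was incorrectly written as -4*u*exp(u)
The later steps are derived from this incorrect expression, so the error originates in Step 3.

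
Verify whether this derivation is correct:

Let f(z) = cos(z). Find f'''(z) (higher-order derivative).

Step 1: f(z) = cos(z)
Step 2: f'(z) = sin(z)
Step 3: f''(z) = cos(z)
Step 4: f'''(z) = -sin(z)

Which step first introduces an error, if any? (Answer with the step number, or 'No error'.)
Step 2

Step 2 is incorrect due to a sign flip.
The step shows: sin(z)
The correct value should be: -sin(z)

Explanation: The sign of the whole expression was flipped: the term -sin(z) was incorrectly written as sin(z)
The later steps are derived from this incorrect expression, so the error originates in Step 2.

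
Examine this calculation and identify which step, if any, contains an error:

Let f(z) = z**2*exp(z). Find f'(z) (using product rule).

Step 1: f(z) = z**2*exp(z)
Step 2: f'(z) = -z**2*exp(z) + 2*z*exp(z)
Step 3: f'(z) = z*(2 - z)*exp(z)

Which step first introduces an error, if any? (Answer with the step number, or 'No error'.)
Step 2

Step 2 is incorrect due to a sign flip.
The step shows: -z**2*exp(z) + 2*z*exp(z)
The correct value should be: z**2*exp(z) + 2*z*exp(z)

Explanation: The sign of one term was flipped: the term z**2*exp(z) was incorrectly written as -z**2*exp(z)
The later steps are derived from this incorrect expression, so the error originates in Step 2.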